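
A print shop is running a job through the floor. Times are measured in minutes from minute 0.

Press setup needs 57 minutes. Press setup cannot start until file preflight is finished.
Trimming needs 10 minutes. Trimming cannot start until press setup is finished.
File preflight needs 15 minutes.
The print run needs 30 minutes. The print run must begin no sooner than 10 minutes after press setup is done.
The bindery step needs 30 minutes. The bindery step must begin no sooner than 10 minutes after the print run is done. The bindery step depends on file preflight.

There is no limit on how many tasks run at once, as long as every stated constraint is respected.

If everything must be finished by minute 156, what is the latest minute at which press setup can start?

19

The bindery step must finish by minute 156; it takes 30 minutes, so it must start by 156 − 30 = minute 126.
The print run feeds into the bindery step (must start by minute 126, minus 10-minute gap → minute 116); so the print run must finish by minute 116 and therefore start by minute 86.
Nothing follows trimming; the deadline of minute 156 is its only limit. It must start by 156 − 10 = minute 146.
For press setup: the print run (must start by minute 86, minus 10-minute gap → minute 76); trimming (must start by minute 146). The most restrictive is minute 76; with a 57-minute duration, press setup must start by minute 19.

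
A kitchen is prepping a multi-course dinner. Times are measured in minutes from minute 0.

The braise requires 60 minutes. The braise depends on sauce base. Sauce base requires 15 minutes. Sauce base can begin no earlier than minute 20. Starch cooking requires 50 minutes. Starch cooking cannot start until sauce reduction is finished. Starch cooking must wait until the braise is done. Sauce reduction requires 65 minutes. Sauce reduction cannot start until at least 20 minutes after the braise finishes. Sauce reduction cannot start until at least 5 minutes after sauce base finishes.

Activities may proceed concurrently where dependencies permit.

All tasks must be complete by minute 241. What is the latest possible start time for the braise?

46

Starch cooking must finish by minute 241; it takes 50 minutes, so it must start by 241 − 50 = minute 191.
Sauce reduction feeds into starch cooking (must start by minute 191); so sauce reduction must finish by minute 191 and therefore start by minute 126.
The braise feeds sauce reduction (must start by minute 126, minus 20-minute gap → minute 106); starch cooking (must start by minute 191). Taking the minimum, the braise must finish by minute 106 and start by 106 − 60 = minute 46.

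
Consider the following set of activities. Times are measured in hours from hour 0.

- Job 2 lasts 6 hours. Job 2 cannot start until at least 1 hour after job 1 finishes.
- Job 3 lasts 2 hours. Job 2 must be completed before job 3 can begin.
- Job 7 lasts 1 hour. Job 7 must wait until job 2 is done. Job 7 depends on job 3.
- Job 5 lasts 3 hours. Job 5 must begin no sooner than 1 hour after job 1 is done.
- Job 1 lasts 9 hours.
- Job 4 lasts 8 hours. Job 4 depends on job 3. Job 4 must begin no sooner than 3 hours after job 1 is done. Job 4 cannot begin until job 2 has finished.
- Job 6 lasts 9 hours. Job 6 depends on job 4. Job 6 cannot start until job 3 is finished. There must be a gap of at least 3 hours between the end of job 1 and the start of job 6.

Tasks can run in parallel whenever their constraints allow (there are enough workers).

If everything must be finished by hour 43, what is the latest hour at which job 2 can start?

18

Job 6 has no dependents, so it just needs to finish by hour 43. Starting by 43 − 9 = hour 34 achieves that.
Job 4 has to be done before job 6 (must start by hour 34). That means finishing by hour 34, i.e. starting by 34 − 8 = hour 26.
Job 7 has no dependents, so it just needs to finish by hour 43. Starting by 43 − 1 = hour 42 achieves that.
Job 3 has several dependents: job 4 (must start by hour 26); job 6 (must start by hour 34); job 7 (must start by hour 42). The earliest of those limits is hour 26, so job 3 must start by 26 − 2 = hour 24.
Job 2 must finish in time for job 3 (must start by hour 24); job 4 (must start by hour 26); job 7 (must start by hour 42). The tightest is hour 24, so job 2 must start by 24 − 6 = hour 18.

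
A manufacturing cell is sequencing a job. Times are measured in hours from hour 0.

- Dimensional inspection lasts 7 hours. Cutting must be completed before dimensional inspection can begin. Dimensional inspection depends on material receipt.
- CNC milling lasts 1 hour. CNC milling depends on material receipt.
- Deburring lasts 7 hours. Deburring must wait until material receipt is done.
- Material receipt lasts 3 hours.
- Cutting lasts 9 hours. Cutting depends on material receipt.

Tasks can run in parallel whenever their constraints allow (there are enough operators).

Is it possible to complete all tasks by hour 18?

No

Material receipt can start immediately at hour 0; it finishes at hour 3.
CNC milling cannot begin until material receipt (finishes hour 3). It runs from hour 3 to 3 + 1 = hour 4.
Deburring cannot begin until material receipt (finishes hour 3). It runs from hour 3 to 3 + 7 = hour 10.
After material receipt (finishes hour 3), cutting can start at hour 3 and finishes at hour 12.
Dimensional inspection needs all of cutting (finishes hour 12); material receipt (finishes hour 3). That puts its earliest start at hour 12; it finishes at 12 + 7 = hour 19.
The earliest everything can be done is hour 19, which is after the deadline of 18, so it is not possible.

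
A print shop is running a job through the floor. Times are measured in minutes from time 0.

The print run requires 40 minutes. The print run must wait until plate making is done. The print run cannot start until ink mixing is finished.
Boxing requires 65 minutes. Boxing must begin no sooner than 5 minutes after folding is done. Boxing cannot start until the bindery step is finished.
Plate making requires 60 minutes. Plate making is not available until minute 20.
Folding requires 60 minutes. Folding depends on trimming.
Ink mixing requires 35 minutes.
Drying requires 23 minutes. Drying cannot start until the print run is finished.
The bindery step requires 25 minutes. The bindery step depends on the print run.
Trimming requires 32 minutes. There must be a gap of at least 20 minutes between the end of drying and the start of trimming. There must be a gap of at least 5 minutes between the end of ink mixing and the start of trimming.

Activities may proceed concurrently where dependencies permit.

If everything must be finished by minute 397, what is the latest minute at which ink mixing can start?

117

Nothing follows boxing; the deadline of minute 397 is its only limit. It must start by 397 − 65 = minute 332.
Folding feeds into boxing (must start by minute 332, minus 5-minute gap → minute 327); so folding must finish by minute 327 and therefore start by minute 267.
Trimming feeds into folding (must start by minute 267); so trimming must finish by minute 267 and therefore start by minute 235.
Drying feeds into trimming (must start by minute 235, minus 20-minute gap → minute 215); so drying must finish by minute 215 and therefore start by minute 192.
The bindery step feeds into boxing (must start by minute 332); so the bindery step must finish by minute 332 and therefore start by minute 307.
The print run must finish in time for drying (must start by minute 192); the bindery step (must start by minute 307). The tightest is minute 192, so the print run must start by 192 − 40 = minute 152.
Ink mixing feeds the print run (must start by minute 152); trimming (must start by minute 235, minus 5-minute gap → minute 230). Taking the minimum, ink mixing must finish by minute 152 and start by 152 − 35 = minute 117.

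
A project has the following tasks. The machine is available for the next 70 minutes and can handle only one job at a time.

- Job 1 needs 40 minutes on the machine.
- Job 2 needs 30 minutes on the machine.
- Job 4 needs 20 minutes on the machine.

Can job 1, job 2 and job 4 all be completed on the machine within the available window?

No

Running back to back, the jobs need 40 + 30 + 20 = 90 minutes on the machine.
Since 90 > 70, they cannot all fit.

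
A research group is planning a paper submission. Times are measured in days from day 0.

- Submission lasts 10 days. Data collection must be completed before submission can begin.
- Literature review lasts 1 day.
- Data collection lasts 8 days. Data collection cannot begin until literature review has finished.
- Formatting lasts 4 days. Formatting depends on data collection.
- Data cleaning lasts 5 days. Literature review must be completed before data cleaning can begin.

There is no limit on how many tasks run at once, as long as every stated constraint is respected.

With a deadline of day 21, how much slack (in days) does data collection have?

2

Nothing blocks literature review, so it runs from day 0 to day 1.
Data collection waits on literature review (finishes day 1), so it starts at day 1 and finishes at 1 + 8 = day 9.

Working backward from the deadline:
To finish by day 21, formatting (duration 4) must start no later than day 17.
Submission must finish by day 21; it takes 10 days, so it must start by 21 − 10 = day 11.
For data collection: formatting (must start by day 17); submission (must start by day 11). The most restrictive is day 11; with an 8-day duration, data collection must start by day 3.
So data collection can start as early as day 1 and as late as day 3, giving 3 − 1 = 2 days of slack.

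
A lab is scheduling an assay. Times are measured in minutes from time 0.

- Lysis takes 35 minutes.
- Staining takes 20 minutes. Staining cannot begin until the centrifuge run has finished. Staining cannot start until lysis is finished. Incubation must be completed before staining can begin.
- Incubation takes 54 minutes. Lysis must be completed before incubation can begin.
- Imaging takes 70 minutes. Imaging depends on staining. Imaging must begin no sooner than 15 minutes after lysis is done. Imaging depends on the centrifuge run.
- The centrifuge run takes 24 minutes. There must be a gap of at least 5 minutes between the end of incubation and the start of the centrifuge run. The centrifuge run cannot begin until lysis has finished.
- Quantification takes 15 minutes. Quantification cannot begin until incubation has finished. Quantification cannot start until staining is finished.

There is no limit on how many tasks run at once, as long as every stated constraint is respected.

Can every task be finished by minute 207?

No

Lysis can start immediately at minute 0; it finishes at minute 35.
Incubation waits on lysis (finishes minute 35), so it starts at minute 35 and finishes at 35 + 54 = minute 89.
The centrifuge run needs all of incubation (finishes minute 89, plus 5-minute gap → minute 94); lysis (finishes minute 35). That puts its earliest start at minute 94; it finishes at 94 + 24 = minute 118.
Staining has to wait for the centrifuge run (finishes minute 118); lysis (finishes minute 35); incubation (finishes minute 89). The latest of these is minute 118, so staining runs minute 118 to 118 + 20 = minute 138.
Quantification has to wait for incubation (finishes minute 89); staining (finishes minute 138). The latest of these is minute 138, so quantification runs minute 138 to 138 + 15 = minute 153.
Imaging cannot start until staining (finishes minute 138); lysis (finishes minute 35, plus 15-minute gap → minute 50); the centrifuge run (finishes minute 118). The controlling bound is minute 138, so imaging finishes at 138 + 70 = minute 208.
The earliest everything can be done is minute 208, which is after the deadline of 207, so it is not possible.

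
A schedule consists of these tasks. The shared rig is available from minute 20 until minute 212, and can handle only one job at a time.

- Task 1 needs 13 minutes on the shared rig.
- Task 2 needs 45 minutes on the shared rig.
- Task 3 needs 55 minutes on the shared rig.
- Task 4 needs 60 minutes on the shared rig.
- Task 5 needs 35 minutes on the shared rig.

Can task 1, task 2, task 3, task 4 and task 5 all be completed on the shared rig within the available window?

No

The shared rig window is 212 − 20 = 192 minutes.
Running back to back, the jobs need 13 + 45 + 55 + 60 + 35 = 208 minutes on the shared rig.
Since 208 > 192, they cannot all fit.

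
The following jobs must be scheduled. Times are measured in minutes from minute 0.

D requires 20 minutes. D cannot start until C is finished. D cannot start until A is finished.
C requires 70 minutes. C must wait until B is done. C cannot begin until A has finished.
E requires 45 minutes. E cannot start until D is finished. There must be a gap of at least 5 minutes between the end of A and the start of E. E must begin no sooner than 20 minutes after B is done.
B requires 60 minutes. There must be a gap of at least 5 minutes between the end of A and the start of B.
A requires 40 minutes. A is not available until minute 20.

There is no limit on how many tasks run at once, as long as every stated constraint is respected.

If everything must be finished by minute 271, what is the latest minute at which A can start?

Nothing follows E; the deadline of minute 271 is its only limit. It must start by 271 − 45 = minute 226.
D has to be done before E (must start by minute 226). That means finishing by minute 226, i.e. starting by 226 − 20 = minute 206.
C must finish before D (must start by minute 206). With a 70-minute duration, C must start by 206 − 70 = minute 136.
B feeds C (must start by minute 136); E (must start by minute 226, minus 20-minute gap → minute 206). Taking the minimum, B must finish by minute 136 and start by 136 − 60 = minute 76.
For A: B (must start by minute 76, minus 5-minute gap → minute 71); C (must start by minute 136); D (must start by minute 206); E (must start by minute 226, minus 5-minute gap → minute 221). The most restrictive is minute 71; with a 40-minute duration, A must start by minute 31.

31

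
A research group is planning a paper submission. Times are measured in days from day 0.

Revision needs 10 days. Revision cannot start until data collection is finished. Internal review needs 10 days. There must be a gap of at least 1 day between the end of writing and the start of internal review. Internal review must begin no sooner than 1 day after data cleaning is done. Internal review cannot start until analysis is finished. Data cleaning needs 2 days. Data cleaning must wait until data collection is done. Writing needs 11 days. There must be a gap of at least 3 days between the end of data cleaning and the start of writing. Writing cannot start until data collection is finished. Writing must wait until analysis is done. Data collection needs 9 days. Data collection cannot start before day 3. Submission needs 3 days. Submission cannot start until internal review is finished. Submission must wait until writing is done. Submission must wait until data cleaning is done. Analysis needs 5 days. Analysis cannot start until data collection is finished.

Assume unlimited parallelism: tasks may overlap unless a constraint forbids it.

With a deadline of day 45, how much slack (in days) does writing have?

After its own release at day 3, data collection can start at day 3 and finishes at day 12.
Analysis waits on data collection (finishes day 12), so it starts at day 12 and finishes at 12 + 5 = day 17.
Data cleaning waits on data collection (finishes day 12), so it starts at day 12 and finishes at 12 + 2 = day 14.
For writing: data cleaning (finishes day 14, plus 3-day gap → day 17); data collection (finishes day 12); analysis (finishes day 17). Taking the maximum gives a start of day 17, and it finishes at 17 + 11 = day 28.

Working backward from the deadline:
Submission has no dependents, so it just needs to finish by day 45. Starting by 45 − 3 = day 42 achieves that.
Internal review feeds into submission (must start by day 42); so internal review must finish by day 42 and therefore start by day 32.
Writing has several dependents: internal review (must start by day 32, minus 1-day gap → day 31); submission (must start by day 42). The earliest of those limits is day 31, so writing must start by 31 − 11 = day 20.
So writing can start as early as day 17 and as late as day 20, giving 20 − 17 = 3 days of slack.

3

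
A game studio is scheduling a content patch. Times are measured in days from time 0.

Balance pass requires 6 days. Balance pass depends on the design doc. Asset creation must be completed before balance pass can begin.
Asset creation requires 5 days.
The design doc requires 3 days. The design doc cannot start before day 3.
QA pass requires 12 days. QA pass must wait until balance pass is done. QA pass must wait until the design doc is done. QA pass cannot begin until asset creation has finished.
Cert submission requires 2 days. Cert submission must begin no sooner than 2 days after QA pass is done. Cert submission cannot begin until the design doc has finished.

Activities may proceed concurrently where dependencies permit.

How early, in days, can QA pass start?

Nothing blocks asset creation, so it runs from day 0 to day 5.
The design doc cannot begin until its own release at day 3. It runs from day 3 to 3 + 3 = day 6.
Balance pass has to wait for the design doc (finishes day 6); asset creation (finishes day 5). The latest of these is day 6, so balance pass runs day 6 to 6 + 6 = day 12.
QA pass waits on balance pass (finishes day 12); the design doc (finishes day 6); asset creation (finishes day 5). The latest of these is day 12, which is the earliest QA pass can start.

12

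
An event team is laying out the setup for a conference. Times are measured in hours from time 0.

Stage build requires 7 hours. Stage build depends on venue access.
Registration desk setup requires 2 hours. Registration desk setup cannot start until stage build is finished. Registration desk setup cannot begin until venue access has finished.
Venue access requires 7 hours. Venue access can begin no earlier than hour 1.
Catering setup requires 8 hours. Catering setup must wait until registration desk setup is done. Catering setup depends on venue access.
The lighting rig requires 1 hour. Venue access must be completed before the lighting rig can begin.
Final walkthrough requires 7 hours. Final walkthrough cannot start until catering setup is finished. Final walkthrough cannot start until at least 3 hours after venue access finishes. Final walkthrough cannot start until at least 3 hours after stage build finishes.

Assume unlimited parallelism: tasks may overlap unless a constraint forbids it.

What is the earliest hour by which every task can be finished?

Venue access cannot begin until its own release at hour 1. It runs from hour 1 to 1 + 7 = hour 8.
The lighting rig waits on venue access (finishes hour 8), so it starts at hour 8 and finishes at 8 + 1 = hour 9.
Stage build waits on venue access (finishes hour 8), so it starts at hour 8 and finishes at 8 + 7 = hour 15.
Registration desk setup cannot start until stage build (finishes hour 15); venue access (finishes hour 8). The controlling bound is hour 15, so registration desk setup finishes at 15 + 2 = hour 17.
Catering setup cannot start until registration desk setup (finishes hour 17); venue access (finishes hour 8). The controlling bound is hour 17, so catering setup finishes at 17 + 8 = hour 25.
Final walkthrough has to wait for catering setup (finishes hour 25); venue access (finishes hour 8, plus 3-hour gap → hour 11); stage build (finishes hour 15, plus 3-hour gap → hour 18). The latest of these is hour 25, so final walkthrough runs hour 25 to 25 + 7 = hour 32.
All tasks are finished once the last one completes. Finish times: Venue access at 8, Stage build at 15, The lighting rig at 9, Registration desk setup at 17, Catering setup at 25, Final walkthrough at 32. The latest is hour 32.

32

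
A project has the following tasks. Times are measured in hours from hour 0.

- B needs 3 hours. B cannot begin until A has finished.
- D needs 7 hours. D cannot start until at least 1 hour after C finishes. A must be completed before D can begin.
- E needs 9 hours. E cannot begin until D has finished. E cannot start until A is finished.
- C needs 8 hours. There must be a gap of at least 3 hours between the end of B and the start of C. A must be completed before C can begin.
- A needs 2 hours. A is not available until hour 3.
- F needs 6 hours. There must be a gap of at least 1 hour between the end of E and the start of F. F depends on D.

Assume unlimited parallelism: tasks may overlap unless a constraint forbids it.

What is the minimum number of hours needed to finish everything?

After its own release at hour 3, A can start at hour 3 and finishes at hour 5.
After A (finishes hour 5), B can start at hour 5 and finishes at hour 8.
C cannot start until B (finishes hour 8, plus 3-hour gap → hour 11); A (finishes hour 5). The controlling bound is hour 11, so C finishes at 11 + 8 = hour 19.
For D: C (finishes hour 19, plus 1-hour gap → hour 20); A (finishes hour 5). Taking the maximum gives a start of hour 20, and it finishes at 20 + 7 = hour 27.
For E: D (finishes hour 27); A (finishes hour 5). Taking the maximum gives a start of hour 27, and it finishes at 27 + 9 = hour 36.
For F: E (finishes hour 36, plus 1-hour gap → hour 37); D (finishes hour 27). Taking the maximum gives a start of hour 37, and it finishes at 37 + 6 = hour 43.
All tasks are finished once the last one completes. Finish times: A at 5, B at 8, C at 19, D at 27, E at 36, F at 43. The latest is hour 43.

43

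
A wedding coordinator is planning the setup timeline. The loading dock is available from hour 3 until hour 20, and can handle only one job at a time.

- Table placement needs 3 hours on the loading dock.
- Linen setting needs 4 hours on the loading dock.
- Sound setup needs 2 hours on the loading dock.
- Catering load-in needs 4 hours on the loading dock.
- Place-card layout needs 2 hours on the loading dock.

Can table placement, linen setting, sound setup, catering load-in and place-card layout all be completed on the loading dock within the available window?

The loading dock window is 20 − 3 = 17 hours.
Running back to back, the jobs need 3 + 4 + 2 + 4 + 2 = 15 hours on the loading dock.
Since 15 ≤ 17, they fit within the window.

Yes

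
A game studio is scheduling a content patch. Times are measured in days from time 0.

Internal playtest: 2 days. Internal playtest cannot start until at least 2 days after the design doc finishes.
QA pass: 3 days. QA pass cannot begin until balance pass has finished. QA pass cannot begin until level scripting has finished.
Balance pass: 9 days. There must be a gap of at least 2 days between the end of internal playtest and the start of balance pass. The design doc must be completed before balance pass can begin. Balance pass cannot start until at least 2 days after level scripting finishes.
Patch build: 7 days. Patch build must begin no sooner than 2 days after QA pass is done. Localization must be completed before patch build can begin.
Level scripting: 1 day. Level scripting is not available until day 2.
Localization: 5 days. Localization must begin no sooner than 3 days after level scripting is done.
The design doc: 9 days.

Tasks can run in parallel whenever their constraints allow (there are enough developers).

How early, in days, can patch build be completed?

After its own release at day 2, level scripting can start at day 2 and finishes at day 3.
Localization cannot begin until level scripting (finishes day 3, plus 3-day gap → day 6). It runs from day 6 to 6 + 5 = day 11.
The design doc has no prerequisites, so it starts at day 0 and finishes at day 9.
After the design doc (finishes day 9, plus 2-day gap → day 11), internal playtest can start at day 11 and finishes at day 13.
For balance pass: internal playtest (finishes day 13, plus 2-day gap → day 15); the design doc (finishes day 9); level scripting (finishes day 3, plus 2-day gap → day 5). Taking the maximum gives a start of day 15, and it finishes at 15 + 9 = day 24.
QA pass needs all of balance pass (finishes day 24); level scripting (finishes day 3). That puts its earliest start at day 24; it finishes at 24 + 3 = day 27.
Patch build has to wait for QA pass (finishes day 27, plus 2-day gap → day 29); localization (finishes day 11). The latest of these is day 29, so patch build runs day 29 to 29 + 7 = day 36.

36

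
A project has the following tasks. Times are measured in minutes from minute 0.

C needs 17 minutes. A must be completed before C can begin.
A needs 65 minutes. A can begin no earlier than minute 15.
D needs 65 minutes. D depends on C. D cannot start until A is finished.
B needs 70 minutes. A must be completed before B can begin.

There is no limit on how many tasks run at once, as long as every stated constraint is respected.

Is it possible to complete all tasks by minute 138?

No

A waits on its own release at minute 15, so it starts at minute 15 and finishes at 15 + 65 = minute 80.
C waits on A (finishes minute 80), so it starts at minute 80 and finishes at 80 + 17 = minute 97.
D needs all of C (finishes minute 97); A (finishes minute 80). That puts its earliest start at minute 97; it finishes at 97 + 65 = minute 162.
B waits on A (finishes minute 80), so it starts at minute 80 and finishes at 80 + 70 = minute 150.
The earliest everything can be done is minute 162, which is after the deadline of 138, so it is not possible.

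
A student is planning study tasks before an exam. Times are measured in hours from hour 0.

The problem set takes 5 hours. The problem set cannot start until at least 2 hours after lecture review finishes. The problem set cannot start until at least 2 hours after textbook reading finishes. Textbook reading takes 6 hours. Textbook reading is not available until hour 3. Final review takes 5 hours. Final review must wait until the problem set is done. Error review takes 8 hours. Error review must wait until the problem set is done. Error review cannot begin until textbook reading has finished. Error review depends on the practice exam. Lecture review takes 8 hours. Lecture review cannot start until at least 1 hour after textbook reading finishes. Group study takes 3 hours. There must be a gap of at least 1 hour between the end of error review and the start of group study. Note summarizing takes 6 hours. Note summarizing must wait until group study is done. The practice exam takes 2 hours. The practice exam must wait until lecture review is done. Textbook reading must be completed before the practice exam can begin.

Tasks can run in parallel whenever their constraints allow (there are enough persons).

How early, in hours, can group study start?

34

Textbook reading waits on its own release at hour 3, so it starts at hour 3 and finishes at 3 + 6 = hour 9.
Lecture review waits on textbook reading (finishes hour 9, plus 1-hour gap → hour 10), so it starts at hour 10 and finishes at 10 + 8 = hour 18.
For the practice exam: lecture review (finishes hour 18); textbook reading (finishes hour 9). Taking the maximum gives a start of hour 18, and it finishes at 18 + 2 = hour 20.
The problem set cannot start until lecture review (finishes hour 18, plus 2-hour gap → hour 20); textbook reading (finishes hour 9, plus 2-hour gap → hour 11). The controlling bound is hour 20, so the problem set finishes at 20 + 5 = hour 25.
For error review: the problem set (finishes hour 25); textbook reading (finishes hour 9); the practice exam (finishes hour 20). Taking the maximum gives a start of hour 25, and it finishes at 25 + 8 = hour 33.
Group study waits on error review (finishes hour 33, plus 1-hour gap → hour 34), so the earliest it can start is hour 34.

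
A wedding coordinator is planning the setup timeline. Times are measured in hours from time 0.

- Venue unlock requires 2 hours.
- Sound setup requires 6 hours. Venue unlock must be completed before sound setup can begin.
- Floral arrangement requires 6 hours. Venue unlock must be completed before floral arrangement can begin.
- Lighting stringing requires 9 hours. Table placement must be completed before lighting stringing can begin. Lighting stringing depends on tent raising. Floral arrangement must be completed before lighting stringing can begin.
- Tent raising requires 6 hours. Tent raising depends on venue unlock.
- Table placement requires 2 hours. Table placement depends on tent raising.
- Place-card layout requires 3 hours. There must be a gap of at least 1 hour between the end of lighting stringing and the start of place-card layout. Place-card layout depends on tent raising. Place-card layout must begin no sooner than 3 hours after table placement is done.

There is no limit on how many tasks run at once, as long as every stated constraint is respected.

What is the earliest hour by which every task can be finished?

Venue unlock has no prerequisites, so it starts at hour 0 and finishes at hour 2.
Sound setup waits on venue unlock (finishes hour 2), so it starts at hour 2 and finishes at 2 + 6 = hour 8.
After venue unlock (finishes hour 2), floral arrangement can start at hour 2 and finishes at hour 8.
After venue unlock (finishes hour 2), tent raising can start at hour 2 and finishes at hour 8.
Table placement cannot begin until tent raising (finishes hour 8). It runs from hour 8 to 8 + 2 = hour 10.
Lighting stringing has to wait for table placement (finishes hour 10); tent raising (finishes hour 8); floral arrangement (finishes hour 8). The latest of these is hour 10, so lighting stringing runs hour 10 to 10 + 9 = hour 19.
Place-card layout cannot start until lighting stringing (finishes hour 19, plus 1-hour gap → hour 20); tent raising (finishes hour 8); table placement (finishes hour 10, plus 3-hour gap → hour 13). The controlling bound is hour 20, so place-card layout finishes at 20 + 3 = hour 23.
All tasks are finished once the last one completes. Finish times: Venue unlock at 2, Tent raising at 8, Table placement at 10, Floral arrangement at 8, Lighting stringing at 19, Sound setup at 8, Place-card layout at 23. The latest is hour 23.

23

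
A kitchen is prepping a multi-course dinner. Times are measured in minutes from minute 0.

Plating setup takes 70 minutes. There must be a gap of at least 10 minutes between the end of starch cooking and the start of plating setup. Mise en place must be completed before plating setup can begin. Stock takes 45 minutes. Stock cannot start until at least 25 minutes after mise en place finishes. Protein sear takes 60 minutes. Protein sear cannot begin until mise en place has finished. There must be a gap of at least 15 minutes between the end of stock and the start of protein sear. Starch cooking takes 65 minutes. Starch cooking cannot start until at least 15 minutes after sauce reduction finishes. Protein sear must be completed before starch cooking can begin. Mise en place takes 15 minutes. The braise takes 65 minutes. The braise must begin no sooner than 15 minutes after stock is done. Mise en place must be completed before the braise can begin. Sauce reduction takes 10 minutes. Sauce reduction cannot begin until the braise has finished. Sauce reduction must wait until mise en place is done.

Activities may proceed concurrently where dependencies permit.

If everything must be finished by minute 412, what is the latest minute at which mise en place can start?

To finish by minute 412, plating setup (duration 70) must start no later than minute 342.
Starch cooking has to be done before plating setup (must start by minute 342, minus 10-minute gap → minute 332). That means finishing by minute 332, i.e. starting by 332 − 65 = minute 267.
Sauce reduction must finish before starch cooking (must start by minute 267, minus 15-minute gap → minute 252). With a 10-minute duration, sauce reduction must start by 252 − 10 = minute 242.
The braise has to be done before sauce reduction (must start by minute 242). That means finishing by minute 242, i.e. starting by 242 − 65 = minute 177.
Protein sear must finish before starch cooking (must start by minute 267). With a 60-minute duration, protein sear must start by 267 − 60 = minute 207.
Stock has several dependents: the braise (must start by minute 177, minus 15-minute gap → minute 162); protein sear (must start by minute 207, minus 15-minute gap → minute 192). The earliest of those limits is minute 162, so stock must start by 162 − 45 = minute 117.
Mise en place must finish in time for stock (must start by minute 117, minus 25-minute gap → minute 92); the braise (must start by minute 177); protein sear (must start by minute 207); sauce reduction (must start by minute 242); plating setup (must start by minute 342). The tightest is minute 92, so mise en place must start by 92 − 15 = minute 77.

77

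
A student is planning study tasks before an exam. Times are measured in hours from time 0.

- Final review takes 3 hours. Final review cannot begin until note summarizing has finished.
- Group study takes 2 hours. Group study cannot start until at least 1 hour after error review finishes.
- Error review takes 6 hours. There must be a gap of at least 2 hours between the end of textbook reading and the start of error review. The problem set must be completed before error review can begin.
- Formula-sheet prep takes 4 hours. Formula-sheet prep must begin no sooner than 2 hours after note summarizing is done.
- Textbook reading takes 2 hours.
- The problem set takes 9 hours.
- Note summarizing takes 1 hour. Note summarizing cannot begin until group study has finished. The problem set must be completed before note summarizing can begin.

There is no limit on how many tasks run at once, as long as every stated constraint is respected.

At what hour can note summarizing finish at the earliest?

19

The problem set can start immediately at hour 0; it finishes at hour 9.
Textbook reading has no prerequisites, so it starts at hour 0 and finishes at hour 2.
Error review has to wait for textbook reading (finishes hour 2, plus 2-hour gap → hour 4); the problem set (finishes hour 9). The latest of these is hour 9, so error review runs hour 9 to 9 + 6 = hour 15.
After error review (finishes hour 15, plus 1-hour gap → hour 16), group study can start at hour 16 and finishes at hour 18.
Note summarizing cannot start until group study (finishes hour 18); the problem set (finishes hour 9). The controlling bound is hour 18, so note summarizing finishes at 18 + 1 = hour 19.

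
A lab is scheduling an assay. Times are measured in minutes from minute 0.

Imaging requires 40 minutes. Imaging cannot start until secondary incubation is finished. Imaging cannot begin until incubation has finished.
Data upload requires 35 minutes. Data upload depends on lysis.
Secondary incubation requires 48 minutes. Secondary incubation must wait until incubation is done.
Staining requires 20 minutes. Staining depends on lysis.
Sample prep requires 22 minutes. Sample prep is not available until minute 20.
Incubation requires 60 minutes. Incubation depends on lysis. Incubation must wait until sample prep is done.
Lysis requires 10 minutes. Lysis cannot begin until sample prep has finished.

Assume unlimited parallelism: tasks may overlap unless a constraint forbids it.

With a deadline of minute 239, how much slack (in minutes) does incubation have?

39

Sample prep cannot begin until its own release at minute 20. It runs from minute 20 to 20 + 22 = minute 42.
After sample prep (finishes minute 42), lysis can start at minute 42 and finishes at minute 52.
Incubation needs all of lysis (finishes minute 52); sample prep (finishes minute 42). That puts its earliest start at minute 52; it finishes at 52 + 60 = minute 112.

Working backward from the deadline:
Imaging must finish by minute 239; it takes 40 minutes, so it must start by 239 − 40 = minute 199.
Secondary incubation feeds into imaging (must start by minute 199); so secondary incubation must finish by minute 199 and therefore start by minute 151.
For incubation: secondary incubation (must start by minute 151); imaging (must start by minute 199). The most restrictive is minute 151; with a 60-minute duration, incubation must start by minute 91.
So incubation can start as early as minute 52 and as late as minute 91, giving 91 − 52 = 39 minutes of slack.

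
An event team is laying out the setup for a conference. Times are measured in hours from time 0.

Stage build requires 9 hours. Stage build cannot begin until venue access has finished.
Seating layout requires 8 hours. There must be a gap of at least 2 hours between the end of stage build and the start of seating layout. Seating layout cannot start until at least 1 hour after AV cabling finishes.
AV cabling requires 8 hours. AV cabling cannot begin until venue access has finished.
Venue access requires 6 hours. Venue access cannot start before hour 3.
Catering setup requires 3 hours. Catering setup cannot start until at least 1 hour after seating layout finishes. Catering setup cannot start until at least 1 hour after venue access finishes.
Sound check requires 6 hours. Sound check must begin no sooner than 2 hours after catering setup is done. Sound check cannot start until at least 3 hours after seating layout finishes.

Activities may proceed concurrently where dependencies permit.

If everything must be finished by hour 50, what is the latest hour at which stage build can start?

Sound check has no dependents, so it just needs to finish by hour 50. Starting by 50 − 6 = hour 44 achieves that.
Since sound check (must start by hour 44, minus 2-hour gap → hour 42) depends on it, catering setup must finish by hour 42. Backing off its 3-hour duration gives a latest start of hour 39.
Seating layout has several dependents: catering setup (must start by hour 39, minus 1-hour gap → hour 38); sound check (must start by hour 44, minus 3-hour gap → hour 41). The earliest of those limits is hour 38, so seating layout must start by 38 − 8 = hour 30.
Stage build must finish before seating layout (must start by hour 30, minus 2-hour gap → hour 28). With a 9-hour duration, stage build must start by 28 − 9 = hour 19.

19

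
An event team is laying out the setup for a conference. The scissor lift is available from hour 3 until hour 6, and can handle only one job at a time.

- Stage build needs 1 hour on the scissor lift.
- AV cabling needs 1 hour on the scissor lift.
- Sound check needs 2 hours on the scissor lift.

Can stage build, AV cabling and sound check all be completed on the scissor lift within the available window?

No

The scissor lift window is 6 − 3 = 3 hours.
Running back to back, the jobs need 1 + 1 + 2 = 4 hours on the scissor lift.
Since 4 > 3, they cannot all fit.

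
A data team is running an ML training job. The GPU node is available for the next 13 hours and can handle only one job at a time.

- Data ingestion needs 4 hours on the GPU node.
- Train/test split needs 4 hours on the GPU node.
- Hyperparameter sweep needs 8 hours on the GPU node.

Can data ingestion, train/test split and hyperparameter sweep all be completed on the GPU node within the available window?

Running back to back, the jobs need 4 + 4 + 8 = 16 hours on the GPU node.
Since 16 > 13, they cannot all fit.

No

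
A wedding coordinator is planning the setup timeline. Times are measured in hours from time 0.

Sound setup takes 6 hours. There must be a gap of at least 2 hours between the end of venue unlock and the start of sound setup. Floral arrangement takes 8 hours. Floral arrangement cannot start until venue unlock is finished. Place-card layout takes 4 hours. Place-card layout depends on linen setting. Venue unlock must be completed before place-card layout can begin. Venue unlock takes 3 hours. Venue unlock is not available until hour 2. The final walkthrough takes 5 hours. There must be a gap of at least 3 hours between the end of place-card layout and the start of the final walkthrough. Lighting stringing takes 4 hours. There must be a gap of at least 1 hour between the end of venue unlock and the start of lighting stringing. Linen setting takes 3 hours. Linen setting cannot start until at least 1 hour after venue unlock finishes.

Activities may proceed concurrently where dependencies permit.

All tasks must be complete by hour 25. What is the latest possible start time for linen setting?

The final walkthrough has no dependents, so it just needs to finish by hour 25. Starting by 25 − 5 = hour 20 achieves that.
Since the final walkthrough (must start by hour 20, minus 3-hour gap → hour 17) depends on it, place-card layout must finish by hour 17. Backing off its 4-hour duration gives a latest start of hour 13.
Since place-card layout (must start by hour 13) depends on it, linen setting must finish by hour 13. Backing off its 3-hour duration gives a latest start of hour 10.

10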